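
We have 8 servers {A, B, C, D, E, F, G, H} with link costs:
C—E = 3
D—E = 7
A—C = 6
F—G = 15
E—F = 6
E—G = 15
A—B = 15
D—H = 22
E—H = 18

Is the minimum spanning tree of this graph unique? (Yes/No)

No

Sort edges by weight, then run Kruskal:
C—E (3): add — endpoints in different components.
A—C (6): add — endpoints in different components.
E—F (6): add — endpoints in different components.
D—E (7): add — endpoints in different components.
A—B (15): add — endpoints in different components.
E—G (15): add — endpoints in different components.
F—G (15): skip — F and G already connected.
E—H (18): add — endpoints in different components.
Non-tree edge F—G has weight 15, equal to the heaviest edge on its tree cycle — swapping gives another MST of the same weight. Not unique.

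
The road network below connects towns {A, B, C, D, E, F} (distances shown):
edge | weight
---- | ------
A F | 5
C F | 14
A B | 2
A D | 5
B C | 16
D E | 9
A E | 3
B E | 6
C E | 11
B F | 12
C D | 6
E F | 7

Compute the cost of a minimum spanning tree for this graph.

21

Grow the tree from B using Prim:
Step 1: frontier [A B 2, B E 6, B F 12, B C 16] → take A B (2); add A.
Step 2: frontier [A E 3, A D 5, A F 5, B E 6, B F 12, B C 16] → take A E (3); add E.
Step 3: frontier [A D 5, A F 5, B F 12, B C 16, E F 7, D E 9, C E 11] → take A D (5); add D.
Step 4: frontier [A F 5, B F 12, B C 16, C D 6, E F 7, C E 11] → take A F (5); add F.
Step 5: frontier [B C 16, C D 6, C E 11, C F 14] → take C D (6); add C.
MST edges: A B, A E, A D, A F, C D; total weight 2+3+5+5+6 = 21.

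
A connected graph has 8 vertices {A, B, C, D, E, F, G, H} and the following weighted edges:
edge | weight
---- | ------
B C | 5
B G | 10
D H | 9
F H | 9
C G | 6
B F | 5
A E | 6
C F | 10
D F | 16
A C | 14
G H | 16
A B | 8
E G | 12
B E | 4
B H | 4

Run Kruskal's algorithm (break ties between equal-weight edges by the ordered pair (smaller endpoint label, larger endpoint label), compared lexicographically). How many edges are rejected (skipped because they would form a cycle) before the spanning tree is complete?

Kruskal: consider edges lightest-first.
B E (4): add — endpoints in different components.
B H (4): add — endpoints in different components.
B C (5): add — endpoints in different components.
B F (5): add — endpoints in different components.
A E (6): add — endpoints in different components.
C G (6): add — endpoints in different components.
A B (8): skip — A and B already connected.
D H (9): add — endpoints in different components.
Edges rejected before the tree was complete: 1.

1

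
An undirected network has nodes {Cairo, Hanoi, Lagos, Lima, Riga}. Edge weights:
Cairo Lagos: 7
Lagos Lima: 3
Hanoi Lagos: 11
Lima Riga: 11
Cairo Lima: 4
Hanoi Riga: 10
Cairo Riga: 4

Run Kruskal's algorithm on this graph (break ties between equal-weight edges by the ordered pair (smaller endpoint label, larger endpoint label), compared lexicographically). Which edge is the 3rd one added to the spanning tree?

Cairo-Riga

Kruskal: consider edges lightest-first.
Lagos Lima (3): add — endpoints in different components.
Cairo Lima (4): add — endpoints in different components.
Cairo Riga (4): add — endpoints in different components.
Cairo Lagos (7): skip — Lagos and Cairo already connected.
Hanoi Riga (10): add — endpoints in different components.
The 3rd edge added is Cairo Riga.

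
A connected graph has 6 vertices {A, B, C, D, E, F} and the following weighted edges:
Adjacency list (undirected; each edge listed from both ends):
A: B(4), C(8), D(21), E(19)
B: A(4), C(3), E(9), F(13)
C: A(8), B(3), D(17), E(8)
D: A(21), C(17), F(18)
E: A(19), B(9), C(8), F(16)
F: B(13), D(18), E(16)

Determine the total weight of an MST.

Kruskal: consider edges lightest-first.
B–C (3): add — endpoints in different components.
A–B (4): add — endpoints in different components.
A–C (8): skip — A and C already connected.
C–E (8): add — endpoints in different components.
B–E (9): skip — B and E already connected.
B–F (13): add — endpoints in different components.
E–F (16): skip — E and F already connected.
C–D (17): add — endpoints in different components.
MST edges: B–C, A–B, C–E, B–F, C–D; total weight 3+4+8+13+17 = 45.

45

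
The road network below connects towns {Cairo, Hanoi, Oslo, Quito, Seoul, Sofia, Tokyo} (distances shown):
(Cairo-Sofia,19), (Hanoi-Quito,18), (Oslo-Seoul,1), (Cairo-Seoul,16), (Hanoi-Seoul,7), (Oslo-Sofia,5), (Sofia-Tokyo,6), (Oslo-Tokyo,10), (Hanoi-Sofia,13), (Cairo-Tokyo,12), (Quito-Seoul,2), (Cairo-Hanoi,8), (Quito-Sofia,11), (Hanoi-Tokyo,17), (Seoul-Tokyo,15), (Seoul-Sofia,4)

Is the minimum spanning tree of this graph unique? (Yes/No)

Yes

Sort edges by weight, then run Kruskal:
Oslo-Seoul (1): add — endpoints in different components.
Quito-Seoul (2): add — endpoints in different components.
Seoul-Sofia (4): add — endpoints in different components.
Oslo-Sofia (5): skip — Sofia and Oslo already connected.
Sofia-Tokyo (6): add — endpoints in different components.
Hanoi-Seoul (7): add — endpoints in different components.
Cairo-Hanoi (8): add — endpoints in different components.
Every non-tree edge has weight strictly greater than the heaviest edge on the tree path between its endpoints, so the MST is unique.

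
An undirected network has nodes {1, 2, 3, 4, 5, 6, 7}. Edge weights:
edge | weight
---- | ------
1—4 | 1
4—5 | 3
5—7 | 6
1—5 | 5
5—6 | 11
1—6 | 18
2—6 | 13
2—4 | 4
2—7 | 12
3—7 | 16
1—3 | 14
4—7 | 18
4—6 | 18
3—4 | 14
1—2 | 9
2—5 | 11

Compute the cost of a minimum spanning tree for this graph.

Grow the tree from 6 using Prim:
Step 1: cheapest edge leaving the tree is 5—6 (11); add 5.
Step 2: cheapest edge leaving the tree is 4—5 (3); add 4.
Step 3: cheapest edge leaving the tree is 1—4 (1); add 1.
Step 4: cheapest edge leaving the tree is 2—4 (4); add 2.
Step 5: cheapest edge leaving the tree is 5—7 (6); add 7.
Step 6: cheapest edge leaving the tree is 1—3 (14); add 3.
MST edges: 5—6, 4—5, 1—4, 2—4, 5—7, 1—3; total weight 11+3+1+4+6+14 = 39.

39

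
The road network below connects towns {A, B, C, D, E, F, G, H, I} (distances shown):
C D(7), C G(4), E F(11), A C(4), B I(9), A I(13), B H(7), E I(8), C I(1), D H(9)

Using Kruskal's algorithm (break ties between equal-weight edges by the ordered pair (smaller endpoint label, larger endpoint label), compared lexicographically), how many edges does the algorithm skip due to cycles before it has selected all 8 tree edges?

Kruskal's algorithm — process edges by increasing weight (ties by edge label):
C I (1): add — endpoints in different components.
A C (4): add — endpoints in different components.
C G (4): add — endpoints in different components.
B H (7): add — endpoints in different components.
C D (7): add — endpoints in different components.
E I (8): add — endpoints in different components.
B I (9): add — endpoints in different components.
D H (9): skip — D and H already connected.
E F (11): add — endpoints in different components.
Edges rejected before the tree was complete: 1.

1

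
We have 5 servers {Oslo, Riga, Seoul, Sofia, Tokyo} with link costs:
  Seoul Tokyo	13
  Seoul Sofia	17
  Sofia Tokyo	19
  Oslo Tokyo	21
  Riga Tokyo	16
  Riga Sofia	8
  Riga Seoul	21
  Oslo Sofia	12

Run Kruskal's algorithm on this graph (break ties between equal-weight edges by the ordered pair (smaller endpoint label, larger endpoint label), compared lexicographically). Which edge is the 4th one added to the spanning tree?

Kruskal: consider edges lightest-first.
Riga Sofia (8): add. Components now {Tokyo} {Riga,Sofia} {Seoul} {Oslo}
Oslo Sofia (12): add. Components now {Tokyo} {Oslo,Riga,Sofia} {Seoul}
Seoul Tokyo (13): add. Components now {Seoul,Tokyo} {Oslo,Riga,Sofia}
Riga Tokyo (16): add. Components now {Oslo,Riga,Seoul,Sofia,Tokyo}
The 4th edge added is Riga Tokyo.

Riga-Tokyo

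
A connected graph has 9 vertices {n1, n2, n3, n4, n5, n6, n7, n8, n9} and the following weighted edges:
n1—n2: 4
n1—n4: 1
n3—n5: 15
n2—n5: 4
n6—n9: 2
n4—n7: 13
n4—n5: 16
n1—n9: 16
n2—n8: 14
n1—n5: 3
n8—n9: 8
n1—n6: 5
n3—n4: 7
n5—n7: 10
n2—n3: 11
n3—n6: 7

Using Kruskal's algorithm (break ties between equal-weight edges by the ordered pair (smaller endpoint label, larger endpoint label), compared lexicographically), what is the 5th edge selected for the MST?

Kruskal's algorithm — process edges by increasing weight (ties by edge label):
n1—n4 (1): add — endpoints in different components.
n6—n9 (2): add — endpoints in different components.
n1—n5 (3): add — endpoints in different components.
n1—n2 (4): add — endpoints in different components.
n2—n5 (4): skip — n5 and n2 already connected.
n1—n6 (5): add — endpoints in different components.
n3—n4 (7): add — endpoints in different components.
n3—n6 (7): skip — n6 and n3 already connected.
n8—n9 (8): add — endpoints in different components.
n5—n7 (10): add — endpoints in different components.
The 5th edge added is n1—n6.

n1-n6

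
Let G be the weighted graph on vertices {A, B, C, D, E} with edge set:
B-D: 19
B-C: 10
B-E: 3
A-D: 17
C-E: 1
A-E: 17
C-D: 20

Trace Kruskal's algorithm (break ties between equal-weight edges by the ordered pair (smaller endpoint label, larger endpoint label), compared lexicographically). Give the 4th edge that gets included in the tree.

Sort edges by weight, then run Kruskal:
C-E (1): add. Components now {A} {B} {C,E} {D}
B-E (3): add. Components now {A} {B,C,E} {D}
B-C (10): skip — B and C already connected.
A-D (17): add. Components now {A,D} {B,C,E}
A-E (17): add. Components now {A,B,C,D,E}
The 4th edge added is A-E.

A-E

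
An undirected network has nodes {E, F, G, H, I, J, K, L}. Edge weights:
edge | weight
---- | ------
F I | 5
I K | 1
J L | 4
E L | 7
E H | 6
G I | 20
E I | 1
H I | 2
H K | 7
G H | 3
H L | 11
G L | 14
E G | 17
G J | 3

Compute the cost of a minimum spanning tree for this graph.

Prim's algorithm from J:
Step 1: frontier [G J 3, J L 4] → take G J (3); add G.
Step 2: frontier [G H 3, G L 14, E G 17, G I 20, J L 4] → take G H (3); add H.
Step 3: frontier [G L 14, E G 17, G I 20, H I 2, E H 6, H K 7, H L 11, J L 4] → take H I (2); add I.
Step 4: frontier [G L 14, E G 17, E H 6, H K 7, H L 11, E I 1, I K 1, F I 5, J L 4] → take E I (1); add E.
Step 5: frontier [E L 7, G L 14, H K 7, H L 11, I K 1, F I 5, J L 4] → take I K (1); add K.
Step 6: frontier [E L 7, G L 14, H L 11, F I 5, J L 4] → take J L (4); add L.
Step 7: frontier [F I 5] → take F I (5); add F.
MST edges: G J, G H, H I, E I, I K, J L, F I; total weight 3+3+2+1+1+4+5 = 19.

19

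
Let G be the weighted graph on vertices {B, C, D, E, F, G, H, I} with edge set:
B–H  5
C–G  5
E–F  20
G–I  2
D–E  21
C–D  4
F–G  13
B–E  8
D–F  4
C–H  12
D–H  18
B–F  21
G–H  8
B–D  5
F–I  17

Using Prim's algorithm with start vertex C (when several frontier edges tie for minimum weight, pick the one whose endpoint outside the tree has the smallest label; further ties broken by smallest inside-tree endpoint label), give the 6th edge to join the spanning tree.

B-H

Prim, starting at C.
Step 1: cheapest edge leaving the tree is C–D (4); add D.
Step 2: cheapest edge leaving the tree is D–F (4); add F.
Step 3: cheapest edge leaving the tree is B–D (5); add B.
Step 4: cheapest edge leaving the tree is C–G (5); add G.
Step 5: cheapest edge leaving the tree is G–I (2); add I.
Step 6: cheapest edge leaving the tree is B–H (5); add H.
Step 7: cheapest edge leaving the tree is B–E (8); add E.
The 6th edge added is B–H.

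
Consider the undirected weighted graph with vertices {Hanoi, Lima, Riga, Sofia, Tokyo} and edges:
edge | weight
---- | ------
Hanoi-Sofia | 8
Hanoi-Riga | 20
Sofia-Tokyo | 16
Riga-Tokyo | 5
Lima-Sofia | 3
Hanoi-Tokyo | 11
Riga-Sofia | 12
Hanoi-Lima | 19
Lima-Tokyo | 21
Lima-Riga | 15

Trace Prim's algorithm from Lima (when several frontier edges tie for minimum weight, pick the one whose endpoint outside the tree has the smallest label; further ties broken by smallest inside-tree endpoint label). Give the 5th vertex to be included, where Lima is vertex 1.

Riga

Prim, starting at Lima.
Step 1: cheapest edge leaving the tree is Lima-Sofia (3); add Sofia.
Step 2: cheapest edge leaving the tree is Hanoi-Sofia (8); add Hanoi.
Step 3: cheapest edge leaving the tree is Hanoi-Tokyo (11); add Tokyo.
Step 4: cheapest edge leaving the tree is Riga-Tokyo (5); add Riga.
Vertex order: Lima, Sofia, Hanoi, Tokyo, Riga. The 5th vertex is Riga.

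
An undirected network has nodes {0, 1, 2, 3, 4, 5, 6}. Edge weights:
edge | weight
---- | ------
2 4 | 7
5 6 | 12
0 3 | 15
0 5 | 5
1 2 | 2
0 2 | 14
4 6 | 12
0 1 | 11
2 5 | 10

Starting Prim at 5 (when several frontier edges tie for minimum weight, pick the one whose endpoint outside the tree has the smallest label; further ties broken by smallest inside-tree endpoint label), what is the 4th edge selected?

Grow the tree from 5 using Prim:
Step 1: frontier [0 5 5, 2 5 10, 5 6 12] → take 0 5 (5); add 0.
Step 2: frontier [0 1 11, 0 2 14, 0 3 15, 2 5 10, 5 6 12] → take 2 5 (10); add 2.
Step 3: frontier [0 1 11, 0 3 15, 1 2 2, 2 4 7, 5 6 12] → take 1 2 (2); add 1.
Step 4: frontier [0 3 15, 2 4 7, 5 6 12] → take 2 4 (7); add 4.
Step 5: frontier [0 3 15, 4 6 12, 5 6 12] → take 4 6 (12); add 6.
Step 6: frontier [0 3 15] → take 0 3 (15); add 3.
The 4th edge added is 2 4.

2-4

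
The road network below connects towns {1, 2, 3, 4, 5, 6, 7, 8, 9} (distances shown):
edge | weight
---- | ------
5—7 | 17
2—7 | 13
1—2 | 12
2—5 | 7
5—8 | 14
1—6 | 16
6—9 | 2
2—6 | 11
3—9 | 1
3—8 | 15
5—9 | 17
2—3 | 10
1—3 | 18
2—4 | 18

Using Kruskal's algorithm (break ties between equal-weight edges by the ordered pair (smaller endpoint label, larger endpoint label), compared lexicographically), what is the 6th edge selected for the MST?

Kruskal: consider edges lightest-first.
3—9 (1): add — endpoints in different components.
6—9 (2): add — endpoints in different components.
2—5 (7): add — endpoints in different components.
2—3 (10): add — endpoints in different components.
2—6 (11): skip — 2 and 6 already connected.
1—2 (12): add — endpoints in different components.
2—7 (13): add — endpoints in different components.
5—8 (14): add — endpoints in different components.
3—8 (15): skip — 3 and 8 already connected.
1—6 (16): skip — 1 and 6 already connected.
5—7 (17): skip — 5 and 7 already connected.
5—9 (17): skip — 5 and 9 already connected.
1—3 (18): skip — 1 and 3 already connected.
2—4 (18): add — endpoints in different components.
The 6th edge added is 2—7.

2-7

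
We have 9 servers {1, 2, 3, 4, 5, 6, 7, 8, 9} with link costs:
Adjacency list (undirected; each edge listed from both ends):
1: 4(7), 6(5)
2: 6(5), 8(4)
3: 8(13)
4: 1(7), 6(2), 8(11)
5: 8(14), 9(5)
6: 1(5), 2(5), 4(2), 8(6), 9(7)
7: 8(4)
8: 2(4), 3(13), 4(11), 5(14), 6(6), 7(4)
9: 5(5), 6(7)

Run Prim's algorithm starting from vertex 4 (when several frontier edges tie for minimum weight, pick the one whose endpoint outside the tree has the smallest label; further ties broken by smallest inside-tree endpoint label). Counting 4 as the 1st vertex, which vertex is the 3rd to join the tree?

Prim, starting at 4.
Step 1: cheapest edge leaving the tree is 4—6 (2); add 6.
Step 2: cheapest edge leaving the tree is 1—6 (5); add 1.
Step 3: cheapest edge leaving the tree is 2—6 (5); add 2.
Step 4: cheapest edge leaving the tree is 2—8 (4); add 8.
Step 5: cheapest edge leaving the tree is 7—8 (4); add 7.
Step 6: cheapest edge leaving the tree is 6—9 (7); add 9.
Step 7: cheapest edge leaving the tree is 5—9 (5); add 5.
Step 8: cheapest edge leaving the tree is 3—8 (13); add 3.
Vertex order: 4, 6, 1, 2, 8, 7, 9, 5, 3. The 3rd vertex is 1.

1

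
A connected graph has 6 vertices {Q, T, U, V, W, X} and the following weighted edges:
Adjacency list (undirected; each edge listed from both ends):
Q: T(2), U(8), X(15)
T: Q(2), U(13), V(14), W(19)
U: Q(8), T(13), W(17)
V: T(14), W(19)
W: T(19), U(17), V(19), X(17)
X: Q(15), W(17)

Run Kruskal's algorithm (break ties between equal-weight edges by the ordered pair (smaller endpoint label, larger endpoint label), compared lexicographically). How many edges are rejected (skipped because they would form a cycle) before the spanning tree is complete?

1

Kruskal: consider edges lightest-first.
Q-T (2): add — endpoints in different components.
Q-U (8): add — endpoints in different components.
T-U (13): skip — T and U already connected.
T-V (14): add — endpoints in different components.
Q-X (15): add — endpoints in different components.
U-W (17): add — endpoints in different components.
Edges rejected before the tree was complete: 1.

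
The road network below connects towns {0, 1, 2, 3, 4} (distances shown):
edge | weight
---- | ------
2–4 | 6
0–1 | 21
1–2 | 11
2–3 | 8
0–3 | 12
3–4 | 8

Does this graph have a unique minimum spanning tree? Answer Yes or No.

No

Kruskal: consider edges lightest-first.
2–4 (6): add — endpoints in different components.
2–3 (8): add — endpoints in different components.
3–4 (8): skip — 3 and 4 already connected.
1–2 (11): add — endpoints in different components.
0–3 (12): add — endpoints in different components.
Non-tree edge 3–4 has weight 8, equal to the heaviest edge on its tree cycle — swapping gives another MST of the same weight. Not unique.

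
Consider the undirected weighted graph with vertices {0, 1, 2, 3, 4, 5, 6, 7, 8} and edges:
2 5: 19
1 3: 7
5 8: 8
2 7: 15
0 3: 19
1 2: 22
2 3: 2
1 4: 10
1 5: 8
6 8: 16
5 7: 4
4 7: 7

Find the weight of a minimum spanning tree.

71

Prim's algorithm from 2:
Step 1: frontier [2 3 2, 2 7 15, 2 5 19, 1 2 22] → take 2 3 (2); add 3.
Step 2: frontier [2 7 15, 2 5 19, 1 2 22, 1 3 7, 0 3 19] → take 1 3 (7); add 1.
Step 3: frontier [1 5 8, 1 4 10, 2 7 15, 2 5 19, 0 3 19] → take 1 5 (8); add 5.
Step 4: frontier [1 4 10, 2 7 15, 0 3 19, 5 7 4, 5 8 8] → take 5 7 (4); add 7.
Step 5: frontier [1 4 10, 0 3 19, 5 8 8, 4 7 7] → take 4 7 (7); add 4.
Step 6: frontier [0 3 19, 5 8 8] → take 5 8 (8); add 8.
Step 7: frontier [0 3 19, 6 8 16] → take 6 8 (16); add 6.
Step 8: frontier [0 3 19] → take 0 3 (19); add 0.
MST edges: 2 3, 1 3, 1 5, 5 7, 4 7, 5 8, 6 8, 0 3; total weight 2+7+8+4+7+8+16+19 = 71.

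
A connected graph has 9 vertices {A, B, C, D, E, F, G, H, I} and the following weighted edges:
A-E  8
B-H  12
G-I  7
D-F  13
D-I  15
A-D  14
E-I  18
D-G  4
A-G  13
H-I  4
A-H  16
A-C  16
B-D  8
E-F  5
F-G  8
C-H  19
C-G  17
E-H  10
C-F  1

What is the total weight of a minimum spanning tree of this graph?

45

Sort edges by weight, then run Kruskal:
C-F (1): add — endpoints in different components.
D-G (4): add — endpoints in different components.
H-I (4): add — endpoints in different components.
E-F (5): add — endpoints in different components.
G-I (7): add — endpoints in different components.
A-E (8): add — endpoints in different components.
B-D (8): add — endpoints in different components.
F-G (8): add — endpoints in different components.
MST edges: C-F, D-G, H-I, E-F, G-I, A-E, B-D, F-G; total weight 1+4+4+5+7+8+8+8 = 45.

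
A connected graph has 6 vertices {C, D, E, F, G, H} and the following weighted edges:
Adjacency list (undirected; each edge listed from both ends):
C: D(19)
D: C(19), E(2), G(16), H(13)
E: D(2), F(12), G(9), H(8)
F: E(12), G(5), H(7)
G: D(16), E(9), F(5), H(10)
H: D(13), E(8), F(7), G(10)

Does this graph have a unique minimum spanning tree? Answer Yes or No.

Yes

Kruskal's algorithm — process edges by increasing weight (ties by edge label):
D—E (2): add. Components now {C} {D,E} {F} {G} {H}
F—G (5): add. Components now {C} {D,E} {F,G} {H}
F—H (7): add. Components now {C} {D,E} {F,G,H}
E—H (8): add. Components now {C} {D,E,F,G,H}
E—G (9): skip — E and G already connected.
G—H (10): skip — G and H already connected.
E—F (12): skip — E and F already connected.
D—H (13): skip — D and H already connected.
D—G (16): skip — D and G already connected.
C—D (19): add. Components now {C,D,E,F,G,H}
Every non-tree edge has weight strictly greater than the heaviest edge on the tree path between its endpoints, so the MST is unique.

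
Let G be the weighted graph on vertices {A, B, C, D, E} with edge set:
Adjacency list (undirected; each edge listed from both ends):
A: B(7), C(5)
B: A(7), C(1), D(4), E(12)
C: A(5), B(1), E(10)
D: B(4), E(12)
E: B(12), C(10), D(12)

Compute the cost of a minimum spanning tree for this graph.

20

Grow the tree from C using Prim:
Step 1: cheapest edge leaving the tree is B—C (1); add B.
Step 2: cheapest edge leaving the tree is B—D (4); add D.
Step 3: cheapest edge leaving the tree is A—C (5); add A.
Step 4: cheapest edge leaving the tree is C—E (10); add E.
MST edges: B—C, B—D, A—C, C—E; total weight 1+4+5+10 = 20.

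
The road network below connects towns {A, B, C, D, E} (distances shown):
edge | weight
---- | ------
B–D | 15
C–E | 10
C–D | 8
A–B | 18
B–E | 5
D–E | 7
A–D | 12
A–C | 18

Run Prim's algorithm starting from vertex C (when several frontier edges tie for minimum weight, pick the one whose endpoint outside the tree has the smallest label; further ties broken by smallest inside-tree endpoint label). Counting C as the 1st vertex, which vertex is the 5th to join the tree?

Prim, starting at C.
Step 1: cheapest edge leaving the tree is C–D (8); add D.
Step 2: cheapest edge leaving the tree is D–E (7); add E.
Step 3: cheapest edge leaving the tree is B–E (5); add B.
Step 4: cheapest edge leaving the tree is A–D (12); add A.
Vertex order: C, D, E, B, A. The 5th vertex is A.

A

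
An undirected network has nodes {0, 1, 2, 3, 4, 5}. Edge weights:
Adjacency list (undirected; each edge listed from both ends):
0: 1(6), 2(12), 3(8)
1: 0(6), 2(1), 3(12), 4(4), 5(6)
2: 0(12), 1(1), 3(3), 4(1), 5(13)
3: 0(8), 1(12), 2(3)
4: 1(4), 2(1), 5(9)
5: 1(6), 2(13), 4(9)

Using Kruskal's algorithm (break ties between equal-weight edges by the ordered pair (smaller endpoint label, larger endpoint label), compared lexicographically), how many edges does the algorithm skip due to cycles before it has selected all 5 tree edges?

1

Sort edges by weight, then run Kruskal:
1-2 (1): add. Components now {0} {1,2} {3} {4} {5}
2-4 (1): add. Components now {0} {1,2,4} {3} {5}
2-3 (3): add. Components now {0} {1,2,3,4} {5}
1-4 (4): skip — 1 and 4 already connected.
0-1 (6): add. Components now {0,1,2,3,4} {5}
1-5 (6): add. Components now {0,1,2,3,4,5}
Edges rejected before the tree was complete: 1.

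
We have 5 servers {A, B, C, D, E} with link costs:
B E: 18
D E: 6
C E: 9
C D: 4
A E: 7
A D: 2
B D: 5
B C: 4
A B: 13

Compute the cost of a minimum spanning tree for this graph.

Kruskal's algorithm — process edges by increasing weight (ties by edge label):
A D (2): add — endpoints in different components.
B C (4): add — endpoints in different components.
C D (4): add — endpoints in different components.
B D (5): skip — B and D already connected.
D E (6): add — endpoints in different components.
MST edges: A D, B C, C D, D E; total weight 2+4+4+6 = 16.

16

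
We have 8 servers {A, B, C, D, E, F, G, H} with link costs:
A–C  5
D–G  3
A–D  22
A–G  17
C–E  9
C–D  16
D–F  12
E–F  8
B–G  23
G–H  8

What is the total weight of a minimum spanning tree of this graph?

68

Grow the tree from B using Prim:
Step 1: cheapest edge leaving the tree is B–G (23); add G.
Step 2: cheapest edge leaving the tree is D–G (3); add D.
Step 3: cheapest edge leaving the tree is G–H (8); add H.
Step 4: cheapest edge leaving the tree is D–F (12); add F.
Step 5: cheapest edge leaving the tree is E–F (8); add E.
Step 6: cheapest edge leaving the tree is C–E (9); add C.
Step 7: cheapest edge leaving the tree is A–C (5); add A.
MST edges: B–G, D–G, G–H, D–F, E–F, C–E, A–C; total weight 23+3+8+12+8+9+5 = 68.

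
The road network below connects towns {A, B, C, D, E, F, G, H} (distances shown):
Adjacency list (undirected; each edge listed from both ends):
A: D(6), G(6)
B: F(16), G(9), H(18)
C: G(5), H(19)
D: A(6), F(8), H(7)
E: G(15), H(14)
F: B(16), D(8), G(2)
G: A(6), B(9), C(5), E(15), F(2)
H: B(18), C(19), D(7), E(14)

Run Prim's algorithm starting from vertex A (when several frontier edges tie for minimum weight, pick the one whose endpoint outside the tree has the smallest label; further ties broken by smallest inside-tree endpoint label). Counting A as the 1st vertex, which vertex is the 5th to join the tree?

C

Grow the tree from A using Prim:
Step 1: cheapest edge leaving the tree is A—D (6); add D.
Step 2: cheapest edge leaving the tree is A—G (6); add G.
Step 3: cheapest edge leaving the tree is F—G (2); add F.
Step 4: cheapest edge leaving the tree is C—G (5); add C.
Step 5: cheapest edge leaving the tree is D—H (7); add H.
Step 6: cheapest edge leaving the tree is B—G (9); add B.
Step 7: cheapest edge leaving the tree is E—H (14); add E.
Vertex order: A, D, G, F, C, H, B, E. The 5th vertex is C.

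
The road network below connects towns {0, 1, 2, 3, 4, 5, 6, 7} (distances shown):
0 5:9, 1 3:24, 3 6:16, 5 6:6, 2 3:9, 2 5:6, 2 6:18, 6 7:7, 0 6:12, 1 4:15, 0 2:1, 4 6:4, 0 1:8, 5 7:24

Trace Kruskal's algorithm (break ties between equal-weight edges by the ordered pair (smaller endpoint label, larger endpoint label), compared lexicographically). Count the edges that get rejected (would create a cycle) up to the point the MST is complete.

1

Sort edges by weight, then run Kruskal:
0 2 (1): add — endpoints in different components.
4 6 (4): add — endpoints in different components.
2 5 (6): add — endpoints in different components.
5 6 (6): add — endpoints in different components.
6 7 (7): add — endpoints in different components.
0 1 (8): add — endpoints in different components.
0 5 (9): skip — 0 and 5 already connected.
2 3 (9): add — endpoints in different components.
Edges rejected before the tree was complete: 1.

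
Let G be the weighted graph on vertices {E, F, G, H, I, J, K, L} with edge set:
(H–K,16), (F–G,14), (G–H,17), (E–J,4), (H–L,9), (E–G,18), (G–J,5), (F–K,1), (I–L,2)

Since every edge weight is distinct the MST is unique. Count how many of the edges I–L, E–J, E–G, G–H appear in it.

Kruskal: consider edges lightest-first.
F–K (1): add — endpoints in different components.
I–L (2): add — endpoints in different components.
E–J (4): add — endpoints in different components.
G–J (5): add — endpoints in different components.
H–L (9): add — endpoints in different components.
F–G (14): add — endpoints in different components.
H–K (16): add — endpoints in different components.
MST edge set: {F–K, I–L, E–J, G–J, H–L, F–G, H–K}.
Of the listed edges, {I–L, E–J} are in the MST → 2.

2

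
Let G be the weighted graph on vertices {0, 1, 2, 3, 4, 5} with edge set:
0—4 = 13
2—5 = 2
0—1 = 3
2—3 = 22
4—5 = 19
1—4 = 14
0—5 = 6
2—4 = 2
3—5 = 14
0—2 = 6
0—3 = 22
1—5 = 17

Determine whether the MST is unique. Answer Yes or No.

No

Sort edges by weight, then run Kruskal:
2—4 (2): add — endpoints in different components.
2—5 (2): add — endpoints in different components.
0—1 (3): add — endpoints in different components.
0—2 (6): add — endpoints in different components.
0—5 (6): skip — 0 and 5 already connected.
0—4 (13): skip — 0 and 4 already connected.
1—4 (14): skip — 1 and 4 already connected.
3—5 (14): add — endpoints in different components.
Non-tree edge 0—5 has weight 6, equal to the heaviest edge on its tree cycle — swapping gives another MST of the same weight. Not unique.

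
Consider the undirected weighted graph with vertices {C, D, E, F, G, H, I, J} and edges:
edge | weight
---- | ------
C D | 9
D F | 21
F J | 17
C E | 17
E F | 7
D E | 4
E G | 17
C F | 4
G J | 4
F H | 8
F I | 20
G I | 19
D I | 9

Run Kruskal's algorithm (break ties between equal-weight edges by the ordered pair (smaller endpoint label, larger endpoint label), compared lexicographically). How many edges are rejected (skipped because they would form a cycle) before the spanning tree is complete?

Kruskal: consider edges lightest-first.
C F (4): add — endpoints in different components.
D E (4): add — endpoints in different components.
G J (4): add — endpoints in different components.
E F (7): add — endpoints in different components.
F H (8): add — endpoints in different components.
C D (9): skip — C and D already connected.
D I (9): add — endpoints in different components.
C E (17): skip — C and E already connected.
E G (17): add — endpoints in different components.
Edges rejected before the tree was complete: 2.

2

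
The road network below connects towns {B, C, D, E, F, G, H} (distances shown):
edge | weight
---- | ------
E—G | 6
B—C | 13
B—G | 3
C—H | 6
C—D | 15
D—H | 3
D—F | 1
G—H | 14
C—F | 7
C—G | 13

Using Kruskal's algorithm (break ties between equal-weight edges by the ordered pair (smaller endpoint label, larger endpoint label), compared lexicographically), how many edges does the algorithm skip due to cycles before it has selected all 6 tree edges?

Kruskal: consider edges lightest-first.
D—F (1): add — endpoints in different components.
B—G (3): add — endpoints in different components.
D—H (3): add — endpoints in different components.
C—H (6): add — endpoints in different components.
E—G (6): add — endpoints in different components.
C—F (7): skip — C and F already connected.
B—C (13): add — endpoints in different components.
Edges rejected before the tree was complete: 1.

1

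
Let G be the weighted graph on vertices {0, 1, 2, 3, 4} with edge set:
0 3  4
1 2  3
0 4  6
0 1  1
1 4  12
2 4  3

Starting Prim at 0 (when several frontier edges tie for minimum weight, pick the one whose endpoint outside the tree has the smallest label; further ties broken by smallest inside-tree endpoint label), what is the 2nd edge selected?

1-2

Prim, starting at 0.
Step 1: cheapest edge leaving the tree is 0 1 (1); add 1.
Step 2: cheapest edge leaving the tree is 1 2 (3); add 2.
Step 3: cheapest edge leaving the tree is 2 4 (3); add 4.
Step 4: cheapest edge leaving the tree is 0 3 (4); add 3.
The 2nd edge added is 1 2.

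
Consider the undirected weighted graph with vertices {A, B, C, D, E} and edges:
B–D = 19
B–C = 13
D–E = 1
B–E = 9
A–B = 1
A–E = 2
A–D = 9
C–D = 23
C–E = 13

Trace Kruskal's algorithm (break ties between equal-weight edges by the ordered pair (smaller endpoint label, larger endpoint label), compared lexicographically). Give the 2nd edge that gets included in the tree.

Kruskal: consider edges lightest-first.
A–B (1): add. Components now {A,B} {C} {D} {E}
D–E (1): add. Components now {A,B} {C} {D,E}
A–E (2): add. Components now {A,B,D,E} {C}
A–D (9): skip — A and D already connected.
B–E (9): skip — B and E already connected.
B–C (13): add. Components now {A,B,C,D,E}
The 2nd edge added is D–E.

D-E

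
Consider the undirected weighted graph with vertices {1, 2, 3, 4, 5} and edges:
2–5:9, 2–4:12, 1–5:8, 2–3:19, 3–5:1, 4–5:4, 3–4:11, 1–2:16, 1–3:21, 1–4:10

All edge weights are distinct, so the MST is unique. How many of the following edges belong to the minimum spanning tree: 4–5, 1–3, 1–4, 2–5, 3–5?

3

Sort edges by weight, then run Kruskal:
3–5 (1): add. Components now {1} {2} {3,5} {4}
4–5 (4): add. Components now {1} {2} {3,4,5}
1–5 (8): add. Components now {1,3,4,5} {2}
2–5 (9): add. Components now {1,2,3,4,5}
MST edge set: {3–5, 4–5, 1–5, 2–5}.
Of the listed edges, {4–5, 2–5, 3–5} are in the MST → 3.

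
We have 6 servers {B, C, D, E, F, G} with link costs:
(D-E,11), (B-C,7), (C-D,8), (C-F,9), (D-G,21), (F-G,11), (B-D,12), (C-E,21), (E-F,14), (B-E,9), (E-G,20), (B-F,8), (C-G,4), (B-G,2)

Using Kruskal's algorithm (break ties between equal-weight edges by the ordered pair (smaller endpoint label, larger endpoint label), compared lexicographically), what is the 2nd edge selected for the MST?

C-G

Kruskal: consider edges lightest-first.
B-G (2): add. Components now {B,G} {C} {D} {E} {F}
C-G (4): add. Components now {B,C,G} {D} {E} {F}
B-C (7): skip — B and C already connected.
B-F (8): add. Components now {B,C,F,G} {D} {E}
C-D (8): add. Components now {B,C,D,F,G} {E}
B-E (9): add. Components now {B,C,D,E,F,G}
The 2nd edge added is C-G.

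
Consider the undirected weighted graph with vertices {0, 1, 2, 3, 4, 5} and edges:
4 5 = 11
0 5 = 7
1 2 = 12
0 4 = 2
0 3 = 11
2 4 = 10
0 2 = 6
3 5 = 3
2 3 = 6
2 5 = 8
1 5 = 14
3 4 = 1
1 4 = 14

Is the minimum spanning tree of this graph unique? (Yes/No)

Kruskal's algorithm — process edges by increasing weight (ties by edge label):
3 4 (1): add — endpoints in different components.
0 4 (2): add — endpoints in different components.
3 5 (3): add — endpoints in different components.
0 2 (6): add — endpoints in different components.
2 3 (6): skip — 2 and 3 already connected.
0 5 (7): skip — 0 and 5 already connected.
2 5 (8): skip — 2 and 5 already connected.
2 4 (10): skip — 2 and 4 already connected.
0 3 (11): skip — 0 and 3 already connected.
4 5 (11): skip — 4 and 5 already connected.
1 2 (12): add — endpoints in different components.
Non-tree edge 2 3 has weight 6, equal to the heaviest edge on its tree cycle — swapping gives another MST of the same weight. Not unique.

No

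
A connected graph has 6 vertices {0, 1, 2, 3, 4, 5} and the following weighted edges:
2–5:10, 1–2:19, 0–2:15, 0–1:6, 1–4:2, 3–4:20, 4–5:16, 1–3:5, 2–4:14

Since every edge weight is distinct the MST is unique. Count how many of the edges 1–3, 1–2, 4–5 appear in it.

Kruskal's algorithm — process edges by increasing weight (ties by edge label):
1–4 (2): add — endpoints in different components.
1–3 (5): add — endpoints in different components.
0–1 (6): add — endpoints in different components.
2–5 (10): add — endpoints in different components.
2–4 (14): add — endpoints in different components.
MST edge set: {1–4, 1–3, 0–1, 2–5, 2–4}.
Of the listed edges, {1–3} are in the MST → 1.

1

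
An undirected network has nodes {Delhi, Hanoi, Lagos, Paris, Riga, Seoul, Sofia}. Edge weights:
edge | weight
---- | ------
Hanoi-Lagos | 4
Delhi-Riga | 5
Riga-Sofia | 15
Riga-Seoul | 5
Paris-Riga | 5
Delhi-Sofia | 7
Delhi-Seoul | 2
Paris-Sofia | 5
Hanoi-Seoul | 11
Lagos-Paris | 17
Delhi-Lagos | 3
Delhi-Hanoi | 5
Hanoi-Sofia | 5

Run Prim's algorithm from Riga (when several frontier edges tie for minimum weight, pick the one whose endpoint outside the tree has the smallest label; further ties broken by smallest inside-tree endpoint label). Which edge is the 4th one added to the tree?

Grow the tree from Riga using Prim:
Step 1: frontier [Delhi-Riga 5, Paris-Riga 5, Riga-Seoul 5, Riga-Sofia 15] → take Delhi-Riga (5); add Delhi.
Step 2: frontier [Delhi-Seoul 2, Delhi-Lagos 3, Delhi-Hanoi 5, Delhi-Sofia 7, Paris-Riga 5, Riga-Seoul 5, Riga-Sofia 15] → take Delhi-Seoul (2); add Seoul.
Step 3: frontier [Delhi-Lagos 3, Delhi-Hanoi 5, Delhi-Sofia 7, Paris-Riga 5, Riga-Sofia 15, Hanoi-Seoul 11] → take Delhi-Lagos (3); add Lagos.
Step 4: frontier [Delhi-Hanoi 5, Delhi-Sofia 7, Hanoi-Lagos 4, Lagos-Paris 17, Paris-Riga 5, Riga-Sofia 15, Hanoi-Seoul 11] → take Hanoi-Lagos (4); add Hanoi.
Step 5: frontier [Delhi-Sofia 7, Hanoi-Sofia 5, Lagos-Paris 17, Paris-Riga 5, Riga-Sofia 15] → take Paris-Riga (5); add Paris.
Step 6: frontier [Delhi-Sofia 7, Hanoi-Sofia 5, Paris-Sofia 5, Riga-Sofia 15] → take Hanoi-Sofia (5); add Sofia.
The 4th edge added is Hanoi-Lagos.

Hanoi-Lagos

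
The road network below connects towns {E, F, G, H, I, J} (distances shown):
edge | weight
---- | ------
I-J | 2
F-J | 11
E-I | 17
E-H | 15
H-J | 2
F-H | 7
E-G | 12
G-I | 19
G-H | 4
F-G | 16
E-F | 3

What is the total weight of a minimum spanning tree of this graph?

18

Sort edges by weight, then run Kruskal:
H-J (2): add — endpoints in different components.
I-J (2): add — endpoints in different components.
E-F (3): add — endpoints in different components.
G-H (4): add — endpoints in different components.
F-H (7): add — endpoints in different components.
MST edges: H-J, I-J, E-F, G-H, F-H; total weight 2+2+3+4+7 = 18.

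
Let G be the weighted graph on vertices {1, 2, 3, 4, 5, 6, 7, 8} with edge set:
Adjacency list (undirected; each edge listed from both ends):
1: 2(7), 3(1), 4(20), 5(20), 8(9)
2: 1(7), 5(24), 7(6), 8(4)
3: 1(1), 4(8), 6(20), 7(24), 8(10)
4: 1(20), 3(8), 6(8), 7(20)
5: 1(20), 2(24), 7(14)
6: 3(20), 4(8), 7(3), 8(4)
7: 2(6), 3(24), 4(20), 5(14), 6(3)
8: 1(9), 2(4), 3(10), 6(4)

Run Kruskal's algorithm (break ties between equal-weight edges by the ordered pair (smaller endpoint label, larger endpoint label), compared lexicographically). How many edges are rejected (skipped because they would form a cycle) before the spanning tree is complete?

Kruskal's algorithm — process edges by increasing weight (ties by edge label):
1 3 (1): add — endpoints in different components.
6 7 (3): add — endpoints in different components.
2 8 (4): add — endpoints in different components.
6 8 (4): add — endpoints in different components.
2 7 (6): skip — 2 and 7 already connected.
1 2 (7): add — endpoints in different components.
3 4 (8): add — endpoints in different components.
4 6 (8): skip — 4 and 6 already connected.
1 8 (9): skip — 1 and 8 already connected.
3 8 (10): skip — 3 and 8 already connected.
5 7 (14): add — endpoints in different components.
Edges rejected before the tree was complete: 4.

4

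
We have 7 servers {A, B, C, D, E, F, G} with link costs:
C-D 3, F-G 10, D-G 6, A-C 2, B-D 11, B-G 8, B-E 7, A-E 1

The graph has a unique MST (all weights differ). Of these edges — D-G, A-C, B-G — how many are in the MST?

Sort edges by weight, then run Kruskal:
A-E (1): add. Components now {A,E} {B} {C} {D} {F} {G}
A-C (2): add. Components now {A,C,E} {B} {D} {F} {G}
C-D (3): add. Components now {A,C,D,E} {B} {F} {G}
D-G (6): add. Components now {A,C,D,E,G} {B} {F}
B-E (7): add. Components now {A,B,C,D,E,G} {F}
B-G (8): skip — B and G already connected.
F-G (10): add. Components now {A,B,C,D,E,F,G}
MST edge set: {A-E, A-C, C-D, D-G, B-E, F-G}.
Of the listed edges, {D-G, A-C} are in the MST → 2.

2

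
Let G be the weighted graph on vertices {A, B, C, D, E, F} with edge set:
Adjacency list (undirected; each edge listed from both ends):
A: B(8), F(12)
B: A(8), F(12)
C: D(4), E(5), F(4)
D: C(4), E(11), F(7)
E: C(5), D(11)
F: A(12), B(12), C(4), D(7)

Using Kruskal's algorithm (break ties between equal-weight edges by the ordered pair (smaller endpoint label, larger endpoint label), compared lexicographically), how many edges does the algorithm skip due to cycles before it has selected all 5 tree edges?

2

Kruskal's algorithm — process edges by increasing weight (ties by edge label):
C–D (4): add — endpoints in different components.
C–F (4): add — endpoints in different components.
C–E (5): add — endpoints in different components.
D–F (7): skip — D and F already connected.
A–B (8): add — endpoints in different components.
D–E (11): skip — D and E already connected.
A–F (12): add — endpoints in different components.
Edges rejected before the tree was complete: 2.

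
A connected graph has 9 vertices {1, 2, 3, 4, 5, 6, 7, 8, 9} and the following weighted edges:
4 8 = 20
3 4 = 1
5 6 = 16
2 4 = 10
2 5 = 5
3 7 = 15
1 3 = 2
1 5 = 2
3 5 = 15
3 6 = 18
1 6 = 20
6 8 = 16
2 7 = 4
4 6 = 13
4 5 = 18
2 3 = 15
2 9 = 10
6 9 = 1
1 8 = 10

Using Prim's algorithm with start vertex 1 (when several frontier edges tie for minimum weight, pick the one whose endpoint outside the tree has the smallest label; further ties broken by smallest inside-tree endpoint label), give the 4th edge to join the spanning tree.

Grow the tree from 1 using Prim:
Step 1: cheapest edge leaving the tree is 1 3 (2); add 3.
Step 2: cheapest edge leaving the tree is 3 4 (1); add 4.
Step 3: cheapest edge leaving the tree is 1 5 (2); add 5.
Step 4: cheapest edge leaving the tree is 2 5 (5); add 2.
Step 5: cheapest edge leaving the tree is 2 7 (4); add 7.
Step 6: cheapest edge leaving the tree is 1 8 (10); add 8.
Step 7: cheapest edge leaving the tree is 2 9 (10); add 9.
Step 8: cheapest edge leaving the tree is 6 9 (1); add 6.
The 4th edge added is 2 5.

2-5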